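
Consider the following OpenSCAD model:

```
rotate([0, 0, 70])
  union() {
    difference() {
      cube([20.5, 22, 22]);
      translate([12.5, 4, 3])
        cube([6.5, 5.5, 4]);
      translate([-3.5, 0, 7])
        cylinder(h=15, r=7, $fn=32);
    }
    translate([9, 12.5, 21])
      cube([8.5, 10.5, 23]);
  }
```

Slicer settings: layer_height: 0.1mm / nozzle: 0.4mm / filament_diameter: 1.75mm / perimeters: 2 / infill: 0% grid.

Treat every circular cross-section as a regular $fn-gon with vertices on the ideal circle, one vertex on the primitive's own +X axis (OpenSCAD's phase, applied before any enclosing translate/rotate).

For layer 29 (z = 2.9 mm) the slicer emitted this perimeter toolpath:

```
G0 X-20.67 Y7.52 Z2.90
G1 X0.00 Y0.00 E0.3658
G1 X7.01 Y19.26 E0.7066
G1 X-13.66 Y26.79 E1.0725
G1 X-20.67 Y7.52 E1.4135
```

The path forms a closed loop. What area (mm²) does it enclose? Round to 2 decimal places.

Apply the shoelace formula to the sequence of (X, Y) vertices; enclosed area = 450.96 mm².

450.96 mm²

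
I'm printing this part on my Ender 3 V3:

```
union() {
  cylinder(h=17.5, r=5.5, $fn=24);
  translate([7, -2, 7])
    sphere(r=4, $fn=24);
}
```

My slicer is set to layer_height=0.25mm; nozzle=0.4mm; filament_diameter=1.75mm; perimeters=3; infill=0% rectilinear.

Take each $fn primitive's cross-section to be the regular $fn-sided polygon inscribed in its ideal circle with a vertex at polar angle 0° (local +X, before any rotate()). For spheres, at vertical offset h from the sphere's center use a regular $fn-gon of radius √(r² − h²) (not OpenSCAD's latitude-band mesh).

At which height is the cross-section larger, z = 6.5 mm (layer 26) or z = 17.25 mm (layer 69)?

Layer 26 (z = 6.5): the cylinder: section is a regular 24-gon, circumradius r=5.5 (area = (24/2)·5.500²·sin(360°/24) = 93.95 mm²); the sphere at (7, -2): section is a regular 24-gon, circumradius = √(r²−h²) = √(4²−0.5²) = 3.969 (area = (24/2)·3.969²·sin(360°/24) = 48.92 mm²); Taking the union: the regions partially overlap — summed areas 142.87 mm² minus the doubly-counted overlap 8.56 mm² gives 134.30 mm² — area = 134.30 mm². So its area = 134.30 mm². Layer 69 (z = 17.25): the r=5.5 cylinder gives a regular 24-gon of circumradius 5.5 (constant along its height) (area = (24/2)·5.500²·sin(360°/24) = 93.95 mm²); the sphere at (7, -2) is not intersected at this z (|z−center|=10.250 > r=4); Merging all regions: only the r=5.5 cylinder is present, so the union is just that shape — area = 93.95 mm². So its area = 93.95 mm². Layer 26 is larger (134.30 vs 93.95 mm²).

layer 26 (z = 6.5 mm)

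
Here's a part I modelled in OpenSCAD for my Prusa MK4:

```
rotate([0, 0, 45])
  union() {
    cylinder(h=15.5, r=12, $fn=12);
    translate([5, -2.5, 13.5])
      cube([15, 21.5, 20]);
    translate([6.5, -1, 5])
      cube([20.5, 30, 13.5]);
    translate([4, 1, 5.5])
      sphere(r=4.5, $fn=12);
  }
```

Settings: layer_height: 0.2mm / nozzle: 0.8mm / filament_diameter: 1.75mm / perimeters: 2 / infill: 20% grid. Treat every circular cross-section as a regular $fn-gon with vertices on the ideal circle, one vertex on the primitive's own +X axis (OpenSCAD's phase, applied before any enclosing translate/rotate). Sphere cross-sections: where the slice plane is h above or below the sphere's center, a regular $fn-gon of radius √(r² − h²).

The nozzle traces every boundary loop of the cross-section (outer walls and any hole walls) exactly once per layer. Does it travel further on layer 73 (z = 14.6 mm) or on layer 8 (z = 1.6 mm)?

layer 73 (z = 14.6 mm)

Layer 73 (z = 14.6): the r=12 cylinder gives a regular 12-gon of circumradius 12 (constant along its height) (perimeter = 2·12·12.000·sin(180°/12) = 74.54 mm); the cube at (5, -2.5) is present — its section is the full 15×21.5 rectangle (perimeter 73.00 mm); the cube at (6.5, -1) is present — its section is the full 20.5×30 rectangle (perimeter 101.00 mm); the sphere at (4, 1) is absent (|z−center|=9.100 > r=4.5); Merging all regions: the regions partially overlap (shared area 338.01 mm²), so the edge portions inside another operand are dropped and the merged outline is re-measured after clipping — boundary = 146.00 mm; (rotated 45° about Z; rotation is an isometry so areas/perimeters/island counts are preserved). So its perimeter = 146.00 mm. Layer 8 (z = 1.6): the cylinder: section is a regular 12-gon, circumradius r=12 (perimeter = 2·12·12.000·sin(180°/12) = 74.54 mm); the cube at (5, -2.5) is not intersected at this z (z outside [13.5, 33.5]); the cube at (6.5, -1) does not reach this height (z outside [5, 18.5]); the sphere at (4, 1): section is a regular 12-gon, circumradius = √(r²−h²) = √(4.5²−3.9²) = 2.245 (perimeter = 2·12·2.245·sin(180°/12) = 13.95 mm); Merging all regions: the r=4.5 sphere at (4, 1) lies entirely inside the r=12 cylinder, so the union is just the r=12 cylinder — boundary = 74.54 mm; (rotated 45° about Z; rotation is an isometry so areas/perimeters/island counts are preserved). So its perimeter = 74.54 mm. Layer 73 is larger (146.00 vs 74.54 mm).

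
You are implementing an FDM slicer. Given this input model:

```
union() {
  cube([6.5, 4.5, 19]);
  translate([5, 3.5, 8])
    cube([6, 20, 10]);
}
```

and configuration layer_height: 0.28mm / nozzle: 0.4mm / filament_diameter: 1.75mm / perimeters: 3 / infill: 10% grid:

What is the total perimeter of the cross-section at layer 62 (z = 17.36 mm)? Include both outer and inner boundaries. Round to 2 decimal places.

At z = 17.36 mm: the cube (footprint 6.5×4.5) is included at this height (perimeter 22.00 mm); the cube at (5, 3.5) is present — its section is the full 6×20 rectangle (perimeter 52.00 mm); Combining (union): the regions partially overlap (shared area 1.50 mm²), so the edge portions inside another operand are dropped and the merged outline is re-measured after clipping — boundary = 69.00 mm. Overall, the cross-section is a single solid region. Total boundary length (outer) = 69.00 mm.

69.00 mm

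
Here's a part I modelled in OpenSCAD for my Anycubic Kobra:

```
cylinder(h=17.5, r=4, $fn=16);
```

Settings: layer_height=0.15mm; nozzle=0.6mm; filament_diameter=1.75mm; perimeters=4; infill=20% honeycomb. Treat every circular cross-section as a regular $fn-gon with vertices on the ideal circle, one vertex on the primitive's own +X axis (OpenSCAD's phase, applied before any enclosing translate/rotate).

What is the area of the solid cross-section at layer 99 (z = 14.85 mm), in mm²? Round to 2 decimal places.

48.98 mm²

At z = 14.85 mm: the r=4 cylinder gives a regular 16-gon of circumradius 4 (constant along its height) (area = (16/2)·4.000²·sin(360°/16) = 48.98 mm²). Overall, the cross-section is a single solid region. Net area = 48.98 mm².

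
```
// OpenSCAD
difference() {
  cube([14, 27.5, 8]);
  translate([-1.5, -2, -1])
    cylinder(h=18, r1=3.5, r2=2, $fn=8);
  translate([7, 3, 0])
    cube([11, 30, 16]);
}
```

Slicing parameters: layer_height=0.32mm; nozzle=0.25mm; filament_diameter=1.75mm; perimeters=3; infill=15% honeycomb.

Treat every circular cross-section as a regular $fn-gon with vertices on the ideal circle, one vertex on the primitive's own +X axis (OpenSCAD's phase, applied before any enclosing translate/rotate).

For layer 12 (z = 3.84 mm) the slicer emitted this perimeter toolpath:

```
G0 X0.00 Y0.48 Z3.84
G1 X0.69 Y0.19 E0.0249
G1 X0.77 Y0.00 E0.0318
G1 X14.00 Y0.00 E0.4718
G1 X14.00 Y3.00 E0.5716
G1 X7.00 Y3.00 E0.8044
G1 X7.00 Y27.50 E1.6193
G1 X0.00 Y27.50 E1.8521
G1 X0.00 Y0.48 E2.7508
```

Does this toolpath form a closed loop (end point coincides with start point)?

Start point (G0): (0.00, 0.48). End point (last G1): the path returns to the start — closed.

yes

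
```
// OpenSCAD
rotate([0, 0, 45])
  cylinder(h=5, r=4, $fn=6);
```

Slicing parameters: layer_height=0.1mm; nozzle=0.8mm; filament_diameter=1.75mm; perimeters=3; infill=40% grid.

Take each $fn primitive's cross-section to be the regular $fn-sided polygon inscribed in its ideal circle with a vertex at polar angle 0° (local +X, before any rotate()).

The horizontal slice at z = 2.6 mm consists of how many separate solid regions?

1

At z = 2.6 mm: the cylinder: section is a regular 6-gon, circumradius r=4; (whole slice rotated 45° about Z — lengths, areas and connectivity unchanged). The result has 1 disconnected region.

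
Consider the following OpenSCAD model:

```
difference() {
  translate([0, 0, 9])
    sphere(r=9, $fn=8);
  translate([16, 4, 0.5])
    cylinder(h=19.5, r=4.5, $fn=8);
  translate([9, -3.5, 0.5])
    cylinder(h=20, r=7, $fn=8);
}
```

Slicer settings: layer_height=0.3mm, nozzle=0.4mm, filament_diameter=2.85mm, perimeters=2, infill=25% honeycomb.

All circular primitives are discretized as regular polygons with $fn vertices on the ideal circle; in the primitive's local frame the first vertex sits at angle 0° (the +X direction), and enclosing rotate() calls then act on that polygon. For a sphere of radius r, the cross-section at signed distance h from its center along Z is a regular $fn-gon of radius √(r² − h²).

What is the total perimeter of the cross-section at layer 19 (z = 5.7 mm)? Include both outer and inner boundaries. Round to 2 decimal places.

51.70 mm

At z = 5.7 mm: the r=9 sphere slices to a regular 8-gon of circumradius 8.373 (√(r²−h²) with h=3.3 from center) (perimeter = 2·8·8.373·sin(180°/8) = 51.27 mm); the cylinder at (16, 4): section is a regular 8-gon, circumradius r=4.5 (perimeter = 2·8·4.500·sin(180°/8) = 27.55 mm); the r=7 cylinder at (9, -3.5) gives a regular 8-gon of circumradius 7 (constant along its height) (perimeter = 2·8·7.000·sin(180°/8) = 42.86 mm); After the difference (first − rest): starting from the r=9 sphere, the r=4.5 cylinder at (16, 4) misses the remaining region (no effect); the r=7 cylinder at (9, -3.5) partially overlaps it — only the 36.94 mm² overlap (of its 138.59 mm²) is removed, clipping the outline — boundary = 51.70 mm. Overall, the cross-section is a single solid region. Total boundary length (outer) = 51.70 mm.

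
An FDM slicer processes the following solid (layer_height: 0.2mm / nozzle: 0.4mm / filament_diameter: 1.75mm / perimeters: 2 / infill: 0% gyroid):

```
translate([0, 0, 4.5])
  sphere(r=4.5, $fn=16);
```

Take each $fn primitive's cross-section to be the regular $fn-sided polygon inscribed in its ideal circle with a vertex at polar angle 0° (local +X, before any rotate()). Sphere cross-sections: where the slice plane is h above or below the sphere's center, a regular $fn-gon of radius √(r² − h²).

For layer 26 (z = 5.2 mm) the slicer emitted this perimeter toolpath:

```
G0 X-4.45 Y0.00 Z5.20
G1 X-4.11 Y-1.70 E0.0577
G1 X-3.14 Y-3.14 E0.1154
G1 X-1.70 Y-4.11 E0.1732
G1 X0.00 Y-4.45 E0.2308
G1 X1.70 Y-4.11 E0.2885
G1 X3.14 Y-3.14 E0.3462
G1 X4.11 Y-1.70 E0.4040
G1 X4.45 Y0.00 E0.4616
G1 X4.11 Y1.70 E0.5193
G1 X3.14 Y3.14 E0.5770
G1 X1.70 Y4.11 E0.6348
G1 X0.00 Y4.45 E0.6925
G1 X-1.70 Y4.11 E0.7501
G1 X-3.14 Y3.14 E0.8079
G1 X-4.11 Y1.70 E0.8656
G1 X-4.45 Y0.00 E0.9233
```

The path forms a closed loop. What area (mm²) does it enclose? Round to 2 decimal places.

Apply the shoelace formula to the sequence of (X, Y) vertices; enclosed area = 60.53 mm².

60.53 mm²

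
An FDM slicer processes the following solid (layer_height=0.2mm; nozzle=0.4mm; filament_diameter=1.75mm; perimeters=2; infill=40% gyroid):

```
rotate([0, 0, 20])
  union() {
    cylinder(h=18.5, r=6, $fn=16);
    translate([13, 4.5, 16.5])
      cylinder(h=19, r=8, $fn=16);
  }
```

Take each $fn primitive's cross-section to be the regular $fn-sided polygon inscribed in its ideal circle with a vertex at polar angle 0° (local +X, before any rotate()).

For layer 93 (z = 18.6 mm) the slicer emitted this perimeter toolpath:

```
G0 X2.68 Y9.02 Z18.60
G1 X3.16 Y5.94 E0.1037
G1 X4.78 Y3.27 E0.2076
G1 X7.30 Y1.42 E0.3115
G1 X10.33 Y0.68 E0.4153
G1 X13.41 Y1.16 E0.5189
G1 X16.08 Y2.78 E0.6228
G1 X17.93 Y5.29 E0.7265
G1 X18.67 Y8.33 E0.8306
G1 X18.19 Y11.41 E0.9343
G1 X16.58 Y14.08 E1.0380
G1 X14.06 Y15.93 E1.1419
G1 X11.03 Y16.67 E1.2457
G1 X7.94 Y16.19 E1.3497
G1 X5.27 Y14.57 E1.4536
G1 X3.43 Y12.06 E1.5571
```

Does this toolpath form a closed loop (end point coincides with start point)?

Start point (G0): (2.68, 9.02). End point (last G1): the path does not return to the start — open.

no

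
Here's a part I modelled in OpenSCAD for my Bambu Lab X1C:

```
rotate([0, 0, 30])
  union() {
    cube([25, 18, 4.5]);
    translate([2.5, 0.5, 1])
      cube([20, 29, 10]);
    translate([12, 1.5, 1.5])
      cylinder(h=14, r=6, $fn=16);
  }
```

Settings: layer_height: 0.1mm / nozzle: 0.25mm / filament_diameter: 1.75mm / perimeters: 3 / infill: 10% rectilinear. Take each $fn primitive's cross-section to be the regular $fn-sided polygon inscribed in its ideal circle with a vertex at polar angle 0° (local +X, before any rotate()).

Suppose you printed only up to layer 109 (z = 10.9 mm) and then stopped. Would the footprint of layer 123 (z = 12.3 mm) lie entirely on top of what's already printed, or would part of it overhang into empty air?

Compare the two slices. At z = 10.9: the cube is not intersected at this z (z outside [0, 4.5]); the cube at (2.5, 0.5) (footprint 20×29) is included at this height (area 580.00 mm²); the r=6 cylinder at (12, 1.5) gives a regular 16-gon of circumradius 6 (constant along its height) (area = (16/2)·6.000²·sin(360°/16) = 110.21 mm²); Merging all regions: the regions partially overlap — summed areas 690.21 mm² minus the doubly-counted overlap 66.91 mm² gives 623.31 mm² — area = 623.31 mm²; (whole slice rotated 30° about Z — lengths, areas and connectivity unchanged). At z = 12.3: the cube does not reach this height (z outside [0, 4.5]); the cube at (2.5, 0.5) is absent (z outside [1, 11]); the cylinder at (12, 1.5): section is a regular 16-gon, circumradius r=6 (area = (16/2)·6.000²·sin(360°/16) = 110.21 mm²); Merging all regions: only the r=6 cylinder at (12, 1.5) is present, so the union is just that shape — area = 110.21 mm²; (rotated 30° about Z; rotation is an isometry so areas/perimeters/island counts are preserved). Checking containment: the cross-section at z = 12.3 is a subset of the cross-section at z = 10.9.

entirely on top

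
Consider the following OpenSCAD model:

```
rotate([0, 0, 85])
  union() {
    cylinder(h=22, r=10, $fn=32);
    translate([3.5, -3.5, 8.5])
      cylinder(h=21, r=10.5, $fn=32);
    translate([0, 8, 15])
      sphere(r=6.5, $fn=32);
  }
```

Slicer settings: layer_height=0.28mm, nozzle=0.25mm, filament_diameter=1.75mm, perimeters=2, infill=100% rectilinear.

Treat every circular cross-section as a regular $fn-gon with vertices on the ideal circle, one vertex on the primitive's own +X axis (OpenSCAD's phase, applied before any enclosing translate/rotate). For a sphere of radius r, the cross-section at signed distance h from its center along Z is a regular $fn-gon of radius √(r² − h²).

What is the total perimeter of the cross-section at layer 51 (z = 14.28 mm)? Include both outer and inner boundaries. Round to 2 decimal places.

At z = 14.28 mm: the r=10 cylinder contributes a regular 32-gon of circumradius 10 (perimeter = 2·32·10.000·sin(180°/32) = 62.73 mm); the cylinder at (3.5, -3.5): section is a regular 32-gon, circumradius r=10.5 (perimeter = 2·32·10.500·sin(180°/32) = 65.87 mm); the r=6.5 sphere at (0, 8) slices to a regular 32-gon of circumradius 6.460 (√(r²−h²) with h=0.72 from center) (perimeter = 2·32·6.460·sin(180°/32) = 40.52 mm); Merging all regions: the regions partially overlap (shared area 308.37 mm²), so the edge portions inside another operand are dropped and the merged outline is re-measured after clipping — boundary = 81.42 mm; (rotated 85° about Z; rotation is an isometry so areas/perimeters/island counts are preserved). Overall, the cross-section is a single solid region. Total boundary length (outer) = 81.42 mm.

81.42 mm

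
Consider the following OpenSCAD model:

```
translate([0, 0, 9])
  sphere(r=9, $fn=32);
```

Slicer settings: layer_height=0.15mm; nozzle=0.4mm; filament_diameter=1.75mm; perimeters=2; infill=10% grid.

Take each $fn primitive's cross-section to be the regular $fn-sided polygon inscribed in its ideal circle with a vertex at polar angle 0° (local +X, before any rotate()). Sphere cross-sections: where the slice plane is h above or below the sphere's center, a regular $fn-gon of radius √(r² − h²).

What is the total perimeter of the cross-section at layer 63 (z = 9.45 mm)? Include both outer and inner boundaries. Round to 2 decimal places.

56.39 mm

At z = 9.45 mm: the sphere: section is a regular 32-gon, circumradius = √(r²−h²) = √(9²−0.45²) = 8.989 (perimeter = 2·32·8.989·sin(180°/32) = 56.39 mm). Overall, the cross-section is a single solid region. Total boundary length (outer) = 56.39 mm.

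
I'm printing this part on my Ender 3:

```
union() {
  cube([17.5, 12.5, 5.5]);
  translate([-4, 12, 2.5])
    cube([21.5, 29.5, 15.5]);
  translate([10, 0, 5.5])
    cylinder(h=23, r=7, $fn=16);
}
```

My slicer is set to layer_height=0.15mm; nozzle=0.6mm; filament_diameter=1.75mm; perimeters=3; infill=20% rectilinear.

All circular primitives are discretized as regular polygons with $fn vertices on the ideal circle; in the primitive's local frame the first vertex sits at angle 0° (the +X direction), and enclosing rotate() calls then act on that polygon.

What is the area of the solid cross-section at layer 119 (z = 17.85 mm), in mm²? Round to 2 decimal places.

784.26 mm²

At z = 17.85 mm: the cube is not intersected at this z (z outside [0, 5.5]); the cube at (-4, 12) (footprint 21.5×29.5) is included at this height (area 634.25 mm²); the r=7 cylinder at (10, 0) gives a regular 16-gon of circumradius 7 (constant along its height) (area = (16/2)·7.000²·sin(360°/16) = 150.01 mm²); Merging all regions: the 2 present regions are separate (no shared area or edge), so areas and boundary lengths simply add and each stays a separate island — area = 784.26 mm². Overall, the cross-section has 2 separate islands. Net area = 784.26 mm².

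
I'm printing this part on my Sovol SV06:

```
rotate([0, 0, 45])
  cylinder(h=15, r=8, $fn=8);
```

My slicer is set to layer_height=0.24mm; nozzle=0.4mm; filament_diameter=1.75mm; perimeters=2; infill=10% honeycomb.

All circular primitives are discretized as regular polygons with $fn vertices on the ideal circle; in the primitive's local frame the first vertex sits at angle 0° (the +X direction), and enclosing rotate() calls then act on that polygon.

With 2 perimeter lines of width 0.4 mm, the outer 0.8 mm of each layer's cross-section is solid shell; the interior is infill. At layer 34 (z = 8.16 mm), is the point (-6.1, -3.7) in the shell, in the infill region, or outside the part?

At z = 8.16 mm: the r=8 cylinder gives a regular 8-gon of circumradius 8 (constant along its height); (whole slice rotated 45° about Z — lengths, areas and connectivity unchanged). Overall, the cross-section is a single solid region. Undo the 45° rotation: the query point maps to (-6.930, 1.697) in the un-rotated model frame. The nearest boundary edge runs (-5.66, 5.66)→(-8.00, 0.00); distance from the point to it = 0.34 mm. The point is inside the cross-section, 0.34 mm from the nearest boundary — within the 0.8 mm shell band (2 × 0.4).

shell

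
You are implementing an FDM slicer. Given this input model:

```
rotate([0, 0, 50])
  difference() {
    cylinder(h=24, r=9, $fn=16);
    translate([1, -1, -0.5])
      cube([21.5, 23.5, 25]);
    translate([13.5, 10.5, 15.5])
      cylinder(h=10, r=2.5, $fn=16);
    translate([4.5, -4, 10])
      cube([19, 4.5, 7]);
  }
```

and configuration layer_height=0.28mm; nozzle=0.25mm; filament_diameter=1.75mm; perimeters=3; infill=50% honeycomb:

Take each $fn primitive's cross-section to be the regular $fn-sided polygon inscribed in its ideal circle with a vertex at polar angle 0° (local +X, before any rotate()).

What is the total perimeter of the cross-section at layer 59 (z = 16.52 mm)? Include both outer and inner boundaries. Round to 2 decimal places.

58.72 mm

At z = 16.52 mm: the r=9 cylinder gives a regular 16-gon of circumradius 9 (constant along its height) (perimeter = 2·16·9.000·sin(180°/16) = 56.19 mm); the cube at (1, -1) (footprint 21.5×23.5) is included at this height (perimeter 90.00 mm); the cylinder at (13.5, 10.5): section is a regular 16-gon, circumradius r=2.5 (perimeter = 2·16·2.500·sin(180°/16) = 15.61 mm); the 19×4.5 cube at (4.5, -4) contributes its full rectangle (perimeter 47.00 mm); After the difference (first − rest): starting from the r=9 cylinder, the 21.5×23.5 cube at (1, -1) partially overlaps it — only the 60.99 mm² overlap (of its 505.25 mm²) is removed, clipping the outline; the r=2.5 cylinder at (13.5, 10.5) misses the remaining region (no effect); the 19×4.5 cube at (4.5, -4) partially overlaps it — only the 11.94 mm² overlap (of its 85.50 mm²) is removed, clipping the outline — boundary = 58.72 mm; (whole slice rotated 50° about Z — lengths, areas and connectivity unchanged). Overall, the cross-section is a single solid region. Total boundary length (outer) = 58.72 mm.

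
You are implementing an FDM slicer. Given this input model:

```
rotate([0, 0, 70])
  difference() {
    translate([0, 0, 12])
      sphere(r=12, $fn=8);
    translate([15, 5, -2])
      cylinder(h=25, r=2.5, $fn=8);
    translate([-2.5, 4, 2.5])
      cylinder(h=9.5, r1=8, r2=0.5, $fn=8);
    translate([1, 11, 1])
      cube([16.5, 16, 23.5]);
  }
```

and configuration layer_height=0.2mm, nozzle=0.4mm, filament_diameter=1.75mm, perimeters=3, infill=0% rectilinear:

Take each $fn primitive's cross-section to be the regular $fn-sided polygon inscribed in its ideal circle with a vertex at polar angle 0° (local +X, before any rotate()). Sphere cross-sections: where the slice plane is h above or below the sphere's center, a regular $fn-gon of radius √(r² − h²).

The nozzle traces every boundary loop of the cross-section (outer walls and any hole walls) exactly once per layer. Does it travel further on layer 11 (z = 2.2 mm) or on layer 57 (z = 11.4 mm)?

Layer 11 (z = 2.2): the sphere: section is a regular 8-gon, circumradius = √(r²−h²) = √(12²−9.8²) = 6.925 (perimeter = 2·8·6.925·sin(180°/8) = 42.40 mm); the r=2.5 cylinder at (15, 5) gives a regular 8-gon of circumradius 2.5 (constant along its height) (perimeter = 2·8·2.500·sin(180°/8) = 15.31 mm); the cone at (-2.5, 4) is not intersected at this z (z outside [2.5, 12]); the 16.5×16 cube at (1, 11) contributes its full rectangle (perimeter 65.00 mm); Taking the first minus the rest: starting from the r=12 sphere, the r=2.5 cylinder at (15, 5) misses the remaining region (no effect); the 16.5×16 cube at (1, 11) misses the remaining region (no effect) — boundary = 42.40 mm; (rotated 70° about Z; rotation is an isometry so areas/perimeters/island counts are preserved). So its perimeter = 42.40 mm. Layer 57 (z = 11.4): the r=12 sphere contributes a regular 8-gon of circumradius √(12²−0.6²) = 11.985 (perimeter = 2·8·11.985·sin(180°/8) = 73.38 mm); the r=2.5 cylinder at (15, 5) contributes a regular 8-gon of circumradius 2.5 (perimeter = 2·8·2.500·sin(180°/8) = 15.31 mm); the cone at (-2.5, 4) contributes a regular 8-gon of circumradius 0.974 (interpolated between r1=8 and r2=0.5 at t=0.937) (perimeter = 2·8·0.974·sin(180°/8) = 5.96 mm); the cube at (1, 11) (footprint 16.5×16) is included at this height (perimeter 65.00 mm); Subtracting the remaining from the first: starting from the r=12 sphere, the r=2.5 cylinder at (15, 5) misses the remaining region (no effect); the cone at (-2.5, 4) lies wholly inside it (removes its full 2.68 mm² and its 5.96 mm outline becomes a hole wall); the 16.5×16 cube at (1, 11) partially overlaps it — only the 0.39 mm² overlap (of its 264.00 mm²) is removed, clipping the outline — boundary (outer + 1 inner loop) = 79.80 mm; (whole slice rotated 70° about Z — lengths, areas and connectivity unchanged). So its perimeter = 79.80 mm. Layer 57 is larger (79.80 vs 42.40 mm).

layer 57 (z = 11.4 mm)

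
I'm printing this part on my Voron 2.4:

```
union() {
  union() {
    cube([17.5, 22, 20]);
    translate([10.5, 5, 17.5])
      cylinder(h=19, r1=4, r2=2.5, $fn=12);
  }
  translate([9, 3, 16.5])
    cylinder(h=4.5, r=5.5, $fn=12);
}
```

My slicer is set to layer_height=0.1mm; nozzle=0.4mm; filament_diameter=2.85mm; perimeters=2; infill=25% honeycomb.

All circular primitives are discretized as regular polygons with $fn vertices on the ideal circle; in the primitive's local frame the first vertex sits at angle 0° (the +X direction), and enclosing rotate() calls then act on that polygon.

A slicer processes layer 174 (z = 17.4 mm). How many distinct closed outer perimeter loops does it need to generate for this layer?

At z = 17.4 mm: the cube (footprint 17.5×22) is included at this height; the cone at (10.5, 5) does not reach this height (z outside [17.5, 36.5]); Taking the union: only the 17.5×22 cube is present, so the union is just that shape — 1 connected region; the r=5.5 cylinder at (9, 3) contributes a regular 12-gon of circumradius 5.5; Combining (union): the regions partially overlap (shared area 75.92 mm²), so overlapping operands fuse into one piece — 1 connected region. The result has 1 disconnected region.

1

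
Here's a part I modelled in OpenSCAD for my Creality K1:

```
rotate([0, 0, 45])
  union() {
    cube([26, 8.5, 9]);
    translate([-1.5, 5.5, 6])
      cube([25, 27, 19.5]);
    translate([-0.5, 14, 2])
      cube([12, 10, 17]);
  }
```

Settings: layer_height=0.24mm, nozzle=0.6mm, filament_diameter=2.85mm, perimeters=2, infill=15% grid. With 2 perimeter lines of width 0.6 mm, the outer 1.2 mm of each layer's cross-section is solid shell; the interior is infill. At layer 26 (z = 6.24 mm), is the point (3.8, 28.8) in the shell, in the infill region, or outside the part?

shell

At z = 6.24 mm: the cube (footprint 26×8.5) is included at this height; the cube at (-1.5, 5.5) (footprint 25×27) is included at this height; the cube at (-0.5, 14) (footprint 12×10) is included at this height; Merging all regions: the regions partially overlap (shared area 190.50 mm²), so overlapping operands fuse into one piece — 1 connected region; (whole slice rotated 45° about Z — lengths, areas and connectivity unchanged). Overall, the cross-section is a single solid region. Undo the 45° rotation: the query point maps to (23.052, 17.678) in the un-rotated model frame. The nearest boundary edge runs (23.50, 32.50)→(23.50, 8.50); distance from the point to it = 0.45 mm. The point is inside the cross-section, 0.45 mm from the nearest boundary — within the 1.2 mm shell band (2 × 0.6).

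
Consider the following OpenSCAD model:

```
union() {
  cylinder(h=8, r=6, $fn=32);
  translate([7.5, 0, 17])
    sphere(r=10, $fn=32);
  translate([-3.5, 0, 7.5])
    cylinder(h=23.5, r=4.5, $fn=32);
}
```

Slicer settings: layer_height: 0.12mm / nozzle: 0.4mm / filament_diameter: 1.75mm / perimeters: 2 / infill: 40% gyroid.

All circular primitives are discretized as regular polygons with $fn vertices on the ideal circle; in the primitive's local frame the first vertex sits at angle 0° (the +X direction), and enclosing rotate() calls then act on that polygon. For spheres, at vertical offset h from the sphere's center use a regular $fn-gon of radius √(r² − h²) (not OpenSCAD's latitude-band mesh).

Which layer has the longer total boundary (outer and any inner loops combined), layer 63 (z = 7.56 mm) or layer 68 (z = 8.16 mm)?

Layer 63 (z = 7.56): the cylinder: section is a regular 32-gon, circumradius r=6 (perimeter = 2·32·6.000·sin(180°/32) = 37.64 mm); the r=10 sphere at (7.5, 0) contributes a regular 32-gon of circumradius √(10²−9.44²) = 3.299 (perimeter = 2·32·3.299·sin(180°/32) = 20.70 mm); the r=4.5 cylinder at (-3.5, 0) contributes a regular 32-gon of circumradius 4.5 (perimeter = 2·32·4.500·sin(180°/32) = 28.23 mm); Merging all regions: the regions partially overlap (shared area 54.48 mm²), so the edge portions inside another operand are dropped and the merged outline is re-measured after clipping — boundary = 50.34 mm. So its perimeter = 50.34 mm. Layer 68 (z = 8.16): the cylinder is absent (z outside [0, 8]); the sphere at (7.5, 0): section is a regular 32-gon, circumradius = √(r²−h²) = √(10²−8.84²) = 4.675 (perimeter = 2·32·4.675·sin(180°/32) = 29.33 mm); the r=4.5 cylinder at (-3.5, 0) contributes a regular 32-gon of circumradius 4.5 (perimeter = 2·32·4.500·sin(180°/32) = 28.23 mm); Combining (union): the 2 present regions are separate (no shared area or edge), so areas and boundary lengths simply add and each stays a separate island — boundary = 57.55 mm. So its perimeter = 57.55 mm. Layer 68 is larger (57.55 vs 50.34 mm).

layer 68 (z = 8.16 mm)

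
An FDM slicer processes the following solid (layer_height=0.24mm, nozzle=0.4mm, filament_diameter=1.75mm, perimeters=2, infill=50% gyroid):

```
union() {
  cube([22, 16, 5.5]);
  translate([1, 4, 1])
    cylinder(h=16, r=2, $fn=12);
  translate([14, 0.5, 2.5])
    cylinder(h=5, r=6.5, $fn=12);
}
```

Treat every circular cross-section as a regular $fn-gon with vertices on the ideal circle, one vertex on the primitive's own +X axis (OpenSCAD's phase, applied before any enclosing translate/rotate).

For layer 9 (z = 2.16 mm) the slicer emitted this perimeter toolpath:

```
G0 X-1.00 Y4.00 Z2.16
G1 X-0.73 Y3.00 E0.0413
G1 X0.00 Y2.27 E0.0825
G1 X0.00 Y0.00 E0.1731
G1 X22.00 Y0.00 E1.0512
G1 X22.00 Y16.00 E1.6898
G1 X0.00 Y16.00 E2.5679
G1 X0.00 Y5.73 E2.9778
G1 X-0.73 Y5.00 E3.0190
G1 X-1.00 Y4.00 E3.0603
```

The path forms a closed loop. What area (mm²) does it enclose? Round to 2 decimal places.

354.26 mm²

Apply the shoelace formula to the sequence of (X, Y) vertices; enclosed area = 354.26 mm².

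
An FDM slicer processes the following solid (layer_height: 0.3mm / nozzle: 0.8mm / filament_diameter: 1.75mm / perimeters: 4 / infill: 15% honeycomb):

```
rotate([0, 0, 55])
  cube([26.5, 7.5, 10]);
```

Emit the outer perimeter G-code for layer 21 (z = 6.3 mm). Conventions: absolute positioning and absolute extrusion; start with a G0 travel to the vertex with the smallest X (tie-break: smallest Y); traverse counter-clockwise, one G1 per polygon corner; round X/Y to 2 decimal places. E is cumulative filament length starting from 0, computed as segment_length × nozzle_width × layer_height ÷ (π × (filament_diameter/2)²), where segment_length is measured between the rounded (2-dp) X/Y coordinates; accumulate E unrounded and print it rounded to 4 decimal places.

At z = 6.3 mm: the cube (footprint 26.5×7.5) is included at this height; (rotated 55° about Z; rotation is an isometry so areas/perimeters/island counts are preserved). The outline is a single polygon with 4 vertices. Extrusion per mm of travel: 0.8 × 0.3 / (π × 0.875²) = 0.099780. Accumulating E over each segment gives final E = 6.7847.

G0 X-6.14 Y4.30 Z6.30
G1 X0.00 Y0.00 E0.7480
G1 X15.20 Y21.71 E3.3923
G1 X9.06 Y26.01 E4.1403
G1 X-6.14 Y4.30 E6.7847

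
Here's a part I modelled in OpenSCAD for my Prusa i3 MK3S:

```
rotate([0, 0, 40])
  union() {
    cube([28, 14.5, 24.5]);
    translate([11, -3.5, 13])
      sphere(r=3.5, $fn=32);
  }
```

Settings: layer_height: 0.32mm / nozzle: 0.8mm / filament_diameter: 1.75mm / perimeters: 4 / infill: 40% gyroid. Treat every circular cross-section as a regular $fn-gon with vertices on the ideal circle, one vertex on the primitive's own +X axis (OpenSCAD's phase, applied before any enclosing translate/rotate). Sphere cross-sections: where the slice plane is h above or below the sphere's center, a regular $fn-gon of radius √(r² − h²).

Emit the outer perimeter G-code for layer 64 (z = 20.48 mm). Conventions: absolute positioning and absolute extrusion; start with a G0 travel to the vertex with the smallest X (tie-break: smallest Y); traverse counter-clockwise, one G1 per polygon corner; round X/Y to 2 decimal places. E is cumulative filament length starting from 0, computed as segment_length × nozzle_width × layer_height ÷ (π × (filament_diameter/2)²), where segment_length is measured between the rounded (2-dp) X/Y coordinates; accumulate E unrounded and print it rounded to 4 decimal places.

At z = 20.48 mm: the cube is present — its section is the full 28×14.5 rectangle; the sphere at (11, -3.5) is not intersected at this z (|z−center|=7.480 > r=3.5); Combining (union): only the 28×14.5 cube is present, so the union is just that shape — 1 connected region; (rotated 40° about Z; rotation is an isometry so areas/perimeters/island counts are preserved). The outline is a single polygon with 4 vertices. Extrusion per mm of travel: 0.8 × 0.32 / (π × 0.875²) = 0.106432. Accumulating E over each segment gives final E = 9.0475.

G0 X-9.32 Y11.11 Z20.48
G1 X0.00 Y0.00 E1.5434
G1 X21.45 Y18.00 E4.5237
G1 X12.13 Y29.11 E6.0672
G1 X-9.32 Y11.11 E9.0475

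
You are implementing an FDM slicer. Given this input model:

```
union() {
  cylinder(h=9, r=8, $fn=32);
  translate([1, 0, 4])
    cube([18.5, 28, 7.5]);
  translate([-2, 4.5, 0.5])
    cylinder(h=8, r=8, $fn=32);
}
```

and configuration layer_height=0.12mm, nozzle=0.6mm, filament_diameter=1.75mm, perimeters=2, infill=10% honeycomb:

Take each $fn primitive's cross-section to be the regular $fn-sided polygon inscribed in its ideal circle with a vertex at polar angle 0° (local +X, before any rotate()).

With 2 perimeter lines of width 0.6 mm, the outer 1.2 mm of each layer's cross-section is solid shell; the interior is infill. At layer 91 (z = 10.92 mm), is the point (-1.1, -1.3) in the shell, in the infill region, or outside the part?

At z = 10.92 mm: the cylinder is not intersected at this z (z outside [0, 9]); the 18.5×28 cube at (1, 0) contributes its full rectangle; the cylinder at (-2, 4.5) is absent (z outside [0.5, 8.5]); Combining (union): only the 18.5×28 cube at (1, 0) is present, so the union is just that shape — 1 connected region. Overall, the cross-section is a single solid region. The nearest boundary edge runs (1.00, 0.00)→(19.50, 0.00); distance from the point to it = 2.47 mm. The point is not inside any of the regions above, so it lies outside the cross-section (2.47 mm from the nearest boundary).

outside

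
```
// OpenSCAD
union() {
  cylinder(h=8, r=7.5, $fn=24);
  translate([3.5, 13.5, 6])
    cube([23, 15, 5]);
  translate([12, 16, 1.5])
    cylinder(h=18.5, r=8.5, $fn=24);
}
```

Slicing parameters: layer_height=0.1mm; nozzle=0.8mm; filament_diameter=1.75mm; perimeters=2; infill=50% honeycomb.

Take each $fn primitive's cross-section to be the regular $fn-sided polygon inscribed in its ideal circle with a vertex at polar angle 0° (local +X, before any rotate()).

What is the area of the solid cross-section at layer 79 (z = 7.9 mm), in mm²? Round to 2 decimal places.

590.25 mm²

At z = 7.9 mm: the r=7.5 cylinder contributes a regular 24-gon of circumradius 7.5 (area = (24/2)·7.500²·sin(360°/24) = 174.70 mm²); the 23×15 cube at (3.5, 13.5) contributes its full rectangle (area 345.00 mm²); the r=8.5 cylinder at (12, 16) gives a regular 24-gon of circumradius 8.5 (constant along its height) (area = (24/2)·8.500²·sin(360°/24) = 224.40 mm²); Merging all regions: the regions partially overlap — summed areas 744.10 mm² minus the doubly-counted overlap 153.85 mm² gives 590.25 mm² — area = 590.25 mm². Overall, the cross-section has 2 separate islands. Net area = 590.25 mm².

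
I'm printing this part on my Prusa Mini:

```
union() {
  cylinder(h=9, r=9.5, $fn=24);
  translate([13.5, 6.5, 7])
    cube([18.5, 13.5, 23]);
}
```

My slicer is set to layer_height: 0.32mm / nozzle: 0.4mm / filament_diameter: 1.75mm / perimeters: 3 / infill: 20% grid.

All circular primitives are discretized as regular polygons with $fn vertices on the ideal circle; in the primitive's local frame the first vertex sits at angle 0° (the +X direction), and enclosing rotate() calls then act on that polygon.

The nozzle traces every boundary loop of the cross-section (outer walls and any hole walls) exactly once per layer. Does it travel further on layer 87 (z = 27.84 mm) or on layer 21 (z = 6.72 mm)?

Layer 87 (z = 27.84): the cylinder is not intersected at this z (z outside [0, 9]); the cube at (13.5, 6.5) (footprint 18.5×13.5) is included at this height (perimeter 64.00 mm); Merging all regions: only the 18.5×13.5 cube at (13.5, 6.5) is present, so the union is just that shape — boundary = 64.00 mm. So its perimeter = 64.00 mm. Layer 21 (z = 6.72): the r=9.5 cylinder gives a regular 24-gon of circumradius 9.5 (constant along its height) (perimeter = 2·24·9.500·sin(180°/24) = 59.52 mm); the cube at (13.5, 6.5) does not reach this height (z outside [7, 30]); Taking the union: only the r=9.5 cylinder is present, so the union is just that shape — boundary = 59.52 mm. So its perimeter = 59.52 mm. Layer 87 is larger (64.00 vs 59.52 mm).

layer 87 (z = 27.84 mm)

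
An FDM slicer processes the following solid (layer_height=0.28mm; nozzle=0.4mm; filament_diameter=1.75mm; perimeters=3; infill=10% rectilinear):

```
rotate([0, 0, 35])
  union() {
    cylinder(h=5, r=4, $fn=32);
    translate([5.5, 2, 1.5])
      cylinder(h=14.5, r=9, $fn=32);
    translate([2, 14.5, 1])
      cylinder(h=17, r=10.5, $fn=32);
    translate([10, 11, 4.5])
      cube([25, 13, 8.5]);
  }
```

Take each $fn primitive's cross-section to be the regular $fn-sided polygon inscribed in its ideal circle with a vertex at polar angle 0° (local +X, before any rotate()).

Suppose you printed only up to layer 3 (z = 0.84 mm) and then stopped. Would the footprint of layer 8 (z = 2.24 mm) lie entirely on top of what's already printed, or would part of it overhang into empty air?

Compare the two slices. At z = 0.84: the r=4 cylinder gives a regular 32-gon of circumradius 4 (constant along its height) (area = (32/2)·4.000²·sin(360°/32) = 49.94 mm²); the cylinder at (5.5, 2) does not reach this height (z outside [1.5, 16]); the cylinder at (2, 14.5) does not reach this height (z outside [1, 18]); the cube at (10, 11) is not intersected at this z (z outside [4.5, 13]); Merging all regions: only the r=4 cylinder is present, so the union is just that shape — area = 49.94 mm²; (whole slice rotated 35° about Z — lengths, areas and connectivity unchanged). At z = 2.24: the r=4 cylinder gives a regular 32-gon of circumradius 4 (constant along its height) (area = (32/2)·4.000²·sin(360°/32) = 49.94 mm²); the r=9 cylinder at (5.5, 2) contributes a regular 32-gon of circumradius 9 (area = (32/2)·9.000²·sin(360°/32) = 252.84 mm²); the r=10.5 cylinder at (2, 14.5) gives a regular 32-gon of circumradius 10.5 (constant along its height) (area = (32/2)·10.500²·sin(360°/32) = 344.14 mm²); the cube at (10, 11) is not intersected at this z (z outside [4.5, 13]); Merging all regions: the regions partially overlap — summed areas 646.92 mm² minus the doubly-counted overlap 110.61 mm² gives 536.31 mm² — area = 536.31 mm²; (rotated 35° about Z; rotation is an isometry so areas/perimeters/island counts are preserved). Checking containment: at z = 2.24 the cross-section extends beyond the z = 0.84 cross-section by about 486.37 mm².

part overhangs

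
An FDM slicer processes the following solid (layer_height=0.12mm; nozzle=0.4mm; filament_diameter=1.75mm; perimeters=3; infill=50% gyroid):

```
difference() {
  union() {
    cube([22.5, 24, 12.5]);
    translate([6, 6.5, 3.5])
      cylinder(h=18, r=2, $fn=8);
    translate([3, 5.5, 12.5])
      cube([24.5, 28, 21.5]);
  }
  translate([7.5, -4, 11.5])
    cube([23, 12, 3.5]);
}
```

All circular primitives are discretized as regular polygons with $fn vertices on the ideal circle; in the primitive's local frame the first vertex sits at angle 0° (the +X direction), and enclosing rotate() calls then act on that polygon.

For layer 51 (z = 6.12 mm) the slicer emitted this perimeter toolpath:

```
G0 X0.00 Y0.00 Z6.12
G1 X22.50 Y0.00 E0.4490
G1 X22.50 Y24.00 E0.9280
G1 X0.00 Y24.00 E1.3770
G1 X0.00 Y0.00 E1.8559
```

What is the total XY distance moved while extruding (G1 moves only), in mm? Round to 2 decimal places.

Sum the Euclidean lengths of each G1 segment: total = 93.00 mm.

93.00 mm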